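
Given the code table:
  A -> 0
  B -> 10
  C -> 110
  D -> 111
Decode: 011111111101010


Decoding:
0 -> A
111 -> D
111 -> D
111 -> D
0 -> A
10 -> B
10 -> B


Result: ADDDABB


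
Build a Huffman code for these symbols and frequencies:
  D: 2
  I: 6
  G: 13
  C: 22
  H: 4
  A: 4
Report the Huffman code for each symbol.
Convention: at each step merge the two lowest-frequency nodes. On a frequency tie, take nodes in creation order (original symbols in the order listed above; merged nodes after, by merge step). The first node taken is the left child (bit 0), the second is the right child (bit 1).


Huffman tree construction:
Step 1: Merge D(2) + H(4) = 6
Step 2: Merge A(4) + I(6) = 10
Step 3: Merge (D+H)(6) + (A+I)(10) = 16
Step 4: Merge G(13) + ((D+H)+(A+I))(16) = 29
Step 5: Merge C(22) + (G+((D+H)+(A+I)))(29) = 51
Read each symbol's code off the tree from the root (left child = 0, right child = 1).

Codes:
  D: 1100 (length 4)
  I: 1111 (length 4)
  G: 10 (length 2)
  C: 0 (length 1)
  H: 1101 (length 4)
  A: 1110 (length 4)
Average code length: 112/51 = 2.1961 bits/symbol


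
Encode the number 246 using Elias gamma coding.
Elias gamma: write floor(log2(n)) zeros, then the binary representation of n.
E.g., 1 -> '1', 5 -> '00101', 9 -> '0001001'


num_bits = floor(log2(246)) + 1 = 8
leading_zeros = num_bits - 1 = 7
binary(246) = 11110110

Elias gamma(246) = '0000000' + '11110110' = 000000011110110 (15 bits)


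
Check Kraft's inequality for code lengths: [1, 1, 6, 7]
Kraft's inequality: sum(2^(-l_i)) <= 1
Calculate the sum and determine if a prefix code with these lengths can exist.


Sum = 2^(-1) + 2^(-1) + 2^(-6) + 2^(-7)
    = 0.5 + 0.5 + 0.015625 + 0.0078125
    = 131/128 = 1.0234375
Since 1.0234375 > 1, Kraft's inequality is NOT satisfied.
A prefix code with these lengths CANNOT exist.

Kraft sum = 1.0234375. Not satisfied.


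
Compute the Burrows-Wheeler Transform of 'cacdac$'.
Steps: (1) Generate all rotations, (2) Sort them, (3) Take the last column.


Rotations (sorted):
  0: $cacdac -> last char: c
  1: ac$cacd -> last char: d
  2: acdac$c -> last char: c
  3: c$cacda -> last char: a
  4: cacdac$ -> last char: $
  5: cdac$ca -> last char: a
  6: dac$cac -> last char: c


BWT = cdca$ac


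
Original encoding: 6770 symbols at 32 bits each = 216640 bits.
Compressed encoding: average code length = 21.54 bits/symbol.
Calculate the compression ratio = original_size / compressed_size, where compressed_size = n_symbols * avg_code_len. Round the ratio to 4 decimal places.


original_size = n_symbols * orig_bits = 6770 * 32 = 216640 bits
compressed_size = n_symbols * avg_code_len = 6770 * 21.54 = 145825.8 bits
ratio = original_size / compressed_size = 216640 / 145825.8 = 1.4856

Compression ratio = 1.4856


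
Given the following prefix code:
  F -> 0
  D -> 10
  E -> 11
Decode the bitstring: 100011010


Decoding step by step:
Bits 10 -> D
Bits 0 -> F
Bits 0 -> F
Bits 11 -> E
Bits 0 -> F
Bits 10 -> D


Decoded message: DFFEFD


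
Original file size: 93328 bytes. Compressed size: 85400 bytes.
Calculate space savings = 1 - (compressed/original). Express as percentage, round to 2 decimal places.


ratio = compressed/original = 85400/93328 = 0.915052
savings = 1 - ratio = 1 - 0.915052 = 0.084948
as a percentage: 0.084948 * 100 = 8.49%

Space savings = 1 - 85400/93328 = 8.49%


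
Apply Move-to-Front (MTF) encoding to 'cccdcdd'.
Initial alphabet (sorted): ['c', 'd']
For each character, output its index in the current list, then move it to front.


MTF encoding:
'c': index 0 in ['c', 'd'] -> ['c', 'd']
'c': index 0 in ['c', 'd'] -> ['c', 'd']
'c': index 0 in ['c', 'd'] -> ['c', 'd']
'd': index 1 in ['c', 'd'] -> ['d', 'c']
'c': index 1 in ['d', 'c'] -> ['c', 'd']
'd': index 1 in ['c', 'd'] -> ['d', 'c']
'd': index 0 in ['d', 'c'] -> ['d', 'c']


Output: [0, 0, 0, 1, 1, 1, 0]


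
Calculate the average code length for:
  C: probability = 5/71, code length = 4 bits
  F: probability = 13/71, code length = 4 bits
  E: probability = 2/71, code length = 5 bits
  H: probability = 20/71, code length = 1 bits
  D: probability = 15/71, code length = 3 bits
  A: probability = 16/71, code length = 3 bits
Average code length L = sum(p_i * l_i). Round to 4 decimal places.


Weighted contributions p_i * l_i:
  C: (5/71) * 4 = 20/71
  F: (13/71) * 4 = 52/71
  E: (2/71) * 5 = 10/71
  H: (20/71) * 1 = 20/71
  D: (15/71) * 3 = 45/71
  A: (16/71) * 3 = 48/71
Sum = (20 + 52 + 10 + 20 + 45 + 48)/71 = 195/71

L = 195/71 = 2.7465 bits/symbol


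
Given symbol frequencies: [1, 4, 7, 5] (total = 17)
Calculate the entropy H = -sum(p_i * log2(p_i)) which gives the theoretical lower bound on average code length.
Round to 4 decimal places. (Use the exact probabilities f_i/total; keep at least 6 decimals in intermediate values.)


Per-symbol terms -p_i * log2(p_i) with p_i = f_i/17:
  p = 1/17 = 0.058824: log2(p) = -4.087463, -p*log2(p) = 0.240439
  p = 4/17 = 0.235294: log2(p) = -2.087463, -p*log2(p) = 0.491168
  p = 7/17 = 0.411765: log2(p) = -1.280108, -p*log2(p) = 0.527103
  p = 5/17 = 0.294118: log2(p) = -1.765535, -p*log2(p) = 0.519275
H = 0.240439 + 0.491168 + 0.527103 + 0.519275 = 1.777985

H = 1.778 bits/symbol


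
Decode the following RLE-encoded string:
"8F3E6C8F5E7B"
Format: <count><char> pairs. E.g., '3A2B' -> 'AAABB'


Expanding each <count><char> pair:
  8F -> 'FFFFFFFF'
  3E -> 'EEE'
  6C -> 'CCCCCC'
  8F -> 'FFFFFFFF'
  5E -> 'EEEEE'
  7B -> 'BBBBBBB'

Decoded = FFFFFFFFEEECCCCCCFFFFFFFFEEEEEBBBBBBB


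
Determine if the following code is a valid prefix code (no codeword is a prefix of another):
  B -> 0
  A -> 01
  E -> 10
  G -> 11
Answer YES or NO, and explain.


Checking each pair (does one codeword prefix another?):
  B='0' vs A='01': prefix -- VIOLATION

NO -- this is NOT a valid prefix code. B (0) is a prefix of A (01).


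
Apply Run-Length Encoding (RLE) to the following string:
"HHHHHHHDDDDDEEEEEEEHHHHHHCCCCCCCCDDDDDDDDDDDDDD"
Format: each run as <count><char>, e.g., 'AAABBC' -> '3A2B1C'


Scanning runs left to right:
  i=0: run of 'H' x 7 -> '7H'
  i=7: run of 'D' x 5 -> '5D'
  i=12: run of 'E' x 7 -> '7E'
  i=19: run of 'H' x 6 -> '6H'
  i=25: run of 'C' x 8 -> '8C'
  i=33: run of 'D' x 14 -> '14D'

RLE = 7H5D7E6H8C14D


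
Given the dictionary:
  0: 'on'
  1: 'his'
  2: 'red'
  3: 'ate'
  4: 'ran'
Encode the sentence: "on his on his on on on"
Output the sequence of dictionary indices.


Look up each word in the dictionary:
  'on' -> 0
  'his' -> 1
  'on' -> 0
  'his' -> 1
  'on' -> 0
  'on' -> 0
  'on' -> 0

Encoded: [0, 1, 0, 1, 0, 0, 0]


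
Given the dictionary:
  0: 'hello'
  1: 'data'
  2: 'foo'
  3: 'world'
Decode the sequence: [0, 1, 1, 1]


Look up each index in the dictionary:
  0 -> 'hello'
  1 -> 'data'
  1 -> 'data'
  1 -> 'data'

Decoded: "hello data data data"


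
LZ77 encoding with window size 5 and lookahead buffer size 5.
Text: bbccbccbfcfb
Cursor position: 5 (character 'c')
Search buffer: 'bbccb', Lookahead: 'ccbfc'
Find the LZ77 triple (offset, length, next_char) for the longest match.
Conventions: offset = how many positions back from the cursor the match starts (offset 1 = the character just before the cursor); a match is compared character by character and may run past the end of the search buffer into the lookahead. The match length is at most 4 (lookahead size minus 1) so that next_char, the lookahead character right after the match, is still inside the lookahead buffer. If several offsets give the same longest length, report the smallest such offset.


Try each offset into the search buffer:
  offset=1 (pos 4, char 'b'): match length 0
  offset=2 (pos 3, char 'c'): match length 1
  offset=3 (pos 2, char 'c'): match length 3
  offset=4 (pos 1, char 'b'): match length 0
  offset=5 (pos 0, char 'b'): match length 0
Longest match has length 3 at offset 3.
next_char = character at position 5 + 3 = 8 -> 'f'

Best match: offset=3, length=3 (matching 'ccb' starting at position 2)
LZ77 triple: (3, 3, 'f')


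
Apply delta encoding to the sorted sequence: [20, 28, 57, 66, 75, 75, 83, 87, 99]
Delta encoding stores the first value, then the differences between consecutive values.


First value: 20
Deltas:
  28 - 20 = 8
  57 - 28 = 29
  66 - 57 = 9
  75 - 66 = 9
  75 - 75 = 0
  83 - 75 = 8
  87 - 83 = 4
  99 - 87 = 12


Delta encoded: [20, 8, 29, 9, 9, 0, 8, 4, 12]


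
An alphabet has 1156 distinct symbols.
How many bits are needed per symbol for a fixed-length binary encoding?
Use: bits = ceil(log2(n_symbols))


log2(1156) = 10.1749
Bracket: 2^10 = 1024 < 1156 <= 2^11 = 2048
So ceil(log2(1156)) = 11

bits = ceil(log2(1156)) = ceil(10.1749) = 11 bits


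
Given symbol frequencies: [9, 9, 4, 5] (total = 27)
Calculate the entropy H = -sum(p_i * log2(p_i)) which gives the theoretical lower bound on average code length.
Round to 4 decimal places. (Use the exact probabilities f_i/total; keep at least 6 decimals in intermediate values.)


Per-symbol terms -p_i * log2(p_i) with p_i = f_i/27:
  p = 9/27 = 0.333333: log2(p) = -1.584963, -p*log2(p) = 0.528321
  p = 9/27 = 0.333333: log2(p) = -1.584963, -p*log2(p) = 0.528321
  p = 4/27 = 0.148148: log2(p) = -2.754888, -p*log2(p) = 0.408131
  p = 5/27 = 0.185185: log2(p) = -2.432959, -p*log2(p) = 0.450548
H = 0.528321 + 0.528321 + 0.408131 + 0.450548 = 1.915321

H = 1.9153 bits/symbol


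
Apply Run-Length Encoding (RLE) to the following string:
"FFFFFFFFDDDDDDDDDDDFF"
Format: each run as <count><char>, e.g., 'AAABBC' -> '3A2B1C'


Scanning runs left to right:
  i=0: run of 'F' x 8 -> '8F'
  i=8: run of 'D' x 11 -> '11D'
  i=19: run of 'F' x 2 -> '2F'

RLE = 8F11D2F


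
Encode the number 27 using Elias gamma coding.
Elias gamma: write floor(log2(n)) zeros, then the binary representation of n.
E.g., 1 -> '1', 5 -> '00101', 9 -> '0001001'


num_bits = floor(log2(27)) + 1 = 5
leading_zeros = num_bits - 1 = 4
binary(27) = 11011

Elias gamma(27) = '0000' + '11011' = 000011011 (9 bits)


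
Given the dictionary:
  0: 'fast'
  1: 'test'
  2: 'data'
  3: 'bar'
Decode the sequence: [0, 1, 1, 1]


Look up each index in the dictionary:
  0 -> 'fast'
  1 -> 'test'
  1 -> 'test'
  1 -> 'test'

Decoded: "fast test test test"


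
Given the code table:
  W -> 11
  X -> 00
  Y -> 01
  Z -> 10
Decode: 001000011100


Decoding:
00 -> X
10 -> Z
00 -> X
01 -> Y
11 -> W
00 -> X


Result: XZXYWX


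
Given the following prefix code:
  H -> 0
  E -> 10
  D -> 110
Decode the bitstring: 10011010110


Decoding step by step:
Bits 10 -> E
Bits 0 -> H
Bits 110 -> D
Bits 10 -> E
Bits 110 -> D


Decoded message: EHDED


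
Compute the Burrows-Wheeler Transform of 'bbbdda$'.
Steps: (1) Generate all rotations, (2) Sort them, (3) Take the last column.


Rotations (sorted):
  0: $bbbdda -> last char: a
  1: a$bbbdd -> last char: d
  2: bbbdda$ -> last char: $
  3: bbdda$b -> last char: b
  4: bdda$bb -> last char: b
  5: da$bbbd -> last char: d
  6: dda$bbb -> last char: b


BWT = ad$bbdb


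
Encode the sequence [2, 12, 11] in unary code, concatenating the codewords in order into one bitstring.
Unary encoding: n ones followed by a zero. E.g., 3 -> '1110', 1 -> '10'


Encode each number as n ones followed by a terminating 0:
  2 -> 110 (3 bits)
  12 -> 1111111111110 (13 bits)
  11 -> 111111111110 (12 bits)
Total length = 3 + 13 + 12 = 28 bits.

Unary([2, 12, 11]) = 1101111111111110111111111110 (28 bits)


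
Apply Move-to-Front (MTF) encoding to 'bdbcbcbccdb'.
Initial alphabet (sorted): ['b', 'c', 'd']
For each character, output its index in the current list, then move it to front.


MTF encoding:
'b': index 0 in ['b', 'c', 'd'] -> ['b', 'c', 'd']
'd': index 2 in ['b', 'c', 'd'] -> ['d', 'b', 'c']
'b': index 1 in ['d', 'b', 'c'] -> ['b', 'd', 'c']
'c': index 2 in ['b', 'd', 'c'] -> ['c', 'b', 'd']
'b': index 1 in ['c', 'b', 'd'] -> ['b', 'c', 'd']
'c': index 1 in ['b', 'c', 'd'] -> ['c', 'b', 'd']
'b': index 1 in ['c', 'b', 'd'] -> ['b', 'c', 'd']
'c': index 1 in ['b', 'c', 'd'] -> ['c', 'b', 'd']
'c': index 0 in ['c', 'b', 'd'] -> ['c', 'b', 'd']
'd': index 2 in ['c', 'b', 'd'] -> ['d', 'c', 'b']
'b': index 2 in ['d', 'c', 'b'] -> ['b', 'd', 'c']


Output: [0, 2, 1, 2, 1, 1, 1, 1, 0, 2, 2]


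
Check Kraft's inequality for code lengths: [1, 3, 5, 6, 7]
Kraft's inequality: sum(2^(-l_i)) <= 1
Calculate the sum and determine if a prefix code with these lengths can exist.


Sum = 2^(-1) + 2^(-3) + 2^(-5) + 2^(-6) + 2^(-7)
    = 0.5 + 0.125 + 0.03125 + 0.015625 + 0.0078125
    = 87/128 = 0.6796875
Since 0.6796875 <= 1, Kraft's inequality IS satisfied.
A prefix code with these lengths CAN exist.

Kraft sum = 0.6796875. Satisfied.


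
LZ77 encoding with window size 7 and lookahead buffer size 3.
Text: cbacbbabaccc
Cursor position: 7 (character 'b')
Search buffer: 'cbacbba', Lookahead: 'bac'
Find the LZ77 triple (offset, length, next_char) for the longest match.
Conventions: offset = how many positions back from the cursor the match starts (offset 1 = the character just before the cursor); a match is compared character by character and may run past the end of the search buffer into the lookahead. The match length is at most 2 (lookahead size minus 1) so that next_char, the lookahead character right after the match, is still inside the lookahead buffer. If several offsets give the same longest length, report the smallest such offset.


Try each offset into the search buffer:
  offset=1 (pos 6, char 'a'): match length 0
  offset=2 (pos 5, char 'b'): match length 2
  offset=3 (pos 4, char 'b'): match length 1
  offset=4 (pos 3, char 'c'): match length 0
  offset=5 (pos 2, char 'a'): match length 0
  offset=6 (pos 1, char 'b'): match length 2
  offset=7 (pos 0, char 'c'): match length 0
Longest match has length 2, found at offsets 2, 6; take the smallest, offset 2.
next_char = character at position 7 + 2 = 9 -> 'c'

Best match: offset=2, length=2 (matching 'ba' starting at position 5)
LZ77 triple: (2, 2, 'c')


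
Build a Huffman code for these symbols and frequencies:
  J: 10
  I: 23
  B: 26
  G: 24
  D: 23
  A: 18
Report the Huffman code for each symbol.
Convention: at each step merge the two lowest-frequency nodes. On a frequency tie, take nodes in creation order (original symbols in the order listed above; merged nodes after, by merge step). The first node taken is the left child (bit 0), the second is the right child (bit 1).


Huffman tree construction:
Step 1: Merge J(10) + A(18) = 28
Step 2: Merge I(23) + D(23) = 46
Step 3: Merge G(24) + B(26) = 50
Step 4: Merge (J+A)(28) + (I+D)(46) = 74
Step 5: Merge (G+B)(50) + ((J+A)+(I+D))(74) = 124
Read each symbol's code off the tree from the root (left child = 0, right child = 1).

Codes:
  J: 100 (length 3)
  I: 110 (length 3)
  B: 01 (length 2)
  G: 00 (length 2)
  D: 111 (length 3)
  A: 101 (length 3)
Average code length: 322/124 = 2.5968 bits/symbol


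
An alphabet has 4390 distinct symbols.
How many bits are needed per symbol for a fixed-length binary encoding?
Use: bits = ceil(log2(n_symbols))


log2(4390) = 12.1
Bracket: 2^12 = 4096 < 4390 <= 2^13 = 8192
So ceil(log2(4390)) = 13

bits = ceil(log2(4390)) = ceil(12.1) = 13 bits


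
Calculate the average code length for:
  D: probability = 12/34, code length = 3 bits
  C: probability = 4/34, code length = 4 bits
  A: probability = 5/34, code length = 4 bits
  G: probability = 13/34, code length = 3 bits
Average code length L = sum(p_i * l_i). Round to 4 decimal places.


Weighted contributions p_i * l_i:
  D: (12/34) * 3 = 36/34
  C: (4/34) * 4 = 16/34
  A: (5/34) * 4 = 20/34
  G: (13/34) * 3 = 39/34
Sum = (36 + 16 + 20 + 39)/34 = 111/34

L = 111/34 = 3.2647 bits/symbol


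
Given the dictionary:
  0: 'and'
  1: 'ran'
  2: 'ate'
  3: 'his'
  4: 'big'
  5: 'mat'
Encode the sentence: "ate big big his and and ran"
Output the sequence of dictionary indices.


Look up each word in the dictionary:
  'ate' -> 2
  'big' -> 4
  'big' -> 4
  'his' -> 3
  'and' -> 0
  'and' -> 0
  'ran' -> 1

Encoded: [2, 4, 4, 3, 0, 0, 1]


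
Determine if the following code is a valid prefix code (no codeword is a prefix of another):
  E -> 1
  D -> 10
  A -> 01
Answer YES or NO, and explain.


Checking each pair (does one codeword prefix another?):
  E='1' vs D='10': prefix -- VIOLATION

NO -- this is NOT a valid prefix code. E (1) is a prefix of D (10).


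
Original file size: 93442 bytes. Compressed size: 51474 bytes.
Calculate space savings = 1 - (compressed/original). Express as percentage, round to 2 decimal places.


ratio = compressed/original = 51474/93442 = 0.550866
savings = 1 - ratio = 1 - 0.550866 = 0.449134
as a percentage: 0.449134 * 100 = 44.91%

Space savings = 1 - 51474/93442 = 44.91%


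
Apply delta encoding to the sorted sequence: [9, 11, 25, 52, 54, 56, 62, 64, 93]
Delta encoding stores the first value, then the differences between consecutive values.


First value: 9
Deltas:
  11 - 9 = 2
  25 - 11 = 14
  52 - 25 = 27
  54 - 52 = 2
  56 - 54 = 2
  62 - 56 = 6
  64 - 62 = 2
  93 - 64 = 29


Delta encoded: [9, 2, 14, 27, 2, 2, 6, 2, 29]


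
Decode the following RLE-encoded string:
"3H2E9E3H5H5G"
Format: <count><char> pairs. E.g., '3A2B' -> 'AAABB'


Expanding each <count><char> pair:
  3H -> 'HHH'
  2E -> 'EE'
  9E -> 'EEEEEEEEE'
  3H -> 'HHH'
  5H -> 'HHHHH'
  5G -> 'GGGGG'

Decoded = HHHEEEEEEEEEEEHHHHHHHHGGGGG


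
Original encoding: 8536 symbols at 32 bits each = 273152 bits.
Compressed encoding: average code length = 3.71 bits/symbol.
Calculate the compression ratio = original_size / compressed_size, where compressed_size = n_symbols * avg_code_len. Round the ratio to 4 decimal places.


original_size = n_symbols * orig_bits = 8536 * 32 = 273152 bits
compressed_size = n_symbols * avg_code_len = 8536 * 3.71 = 31668.56 bits
ratio = original_size / compressed_size = 273152 / 31668.56 = 8.6253

Compression ratio = 8.6253


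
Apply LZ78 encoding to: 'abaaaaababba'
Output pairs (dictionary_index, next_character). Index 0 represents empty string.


LZ78 encoding steps:
Dictionary: {0: ''}
Step 1: w='' (idx 0), next='a' -> output (0, 'a'), add 'a' as idx 1
Step 2: w='' (idx 0), next='b' -> output (0, 'b'), add 'b' as idx 2
Step 3: w='a' (idx 1), next='a' -> output (1, 'a'), add 'aa' as idx 3
Step 4: w='aa' (idx 3), next='a' -> output (3, 'a'), add 'aaa' as idx 4
Step 5: w='b' (idx 2), next='a' -> output (2, 'a'), add 'ba' as idx 5
Step 6: w='b' (idx 2), next='b' -> output (2, 'b'), add 'bb' as idx 6
Step 7: w='a' (idx 1), end of input -> output (1, '')


Encoded: [(0, 'a'), (0, 'b'), (1, 'a'), (3, 'a'), (2, 'a'), (2, 'b'), (1, '')]


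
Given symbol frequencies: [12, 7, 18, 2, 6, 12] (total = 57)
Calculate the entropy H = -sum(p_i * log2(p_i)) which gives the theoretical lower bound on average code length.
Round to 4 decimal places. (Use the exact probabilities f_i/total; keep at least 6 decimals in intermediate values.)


Per-symbol terms -p_i * log2(p_i) with p_i = f_i/57:
  p = 12/57 = 0.210526: log2(p) = -2.247928, -p*log2(p) = 0.473248
  p = 7/57 = 0.122807: log2(p) = -3.025535, -p*log2(p) = 0.371557
  p = 18/57 = 0.315789: log2(p) = -1.662965, -p*log2(p) = 0.525147
  p = 2/57 = 0.035088: log2(p) = -4.832890, -p*log2(p) = 0.169575
  p = 6/57 = 0.105263: log2(p) = -3.247928, -p*log2(p) = 0.341887
  p = 12/57 = 0.210526: log2(p) = -2.247928, -p*log2(p) = 0.473248
H = 0.473248 + 0.371557 + 0.525147 + 0.169575 + 0.341887 + 0.473248 = 2.354662

H = 2.3547 bits/symbol


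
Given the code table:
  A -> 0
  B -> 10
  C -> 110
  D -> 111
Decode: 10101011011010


Decoding:
10 -> B
10 -> B
10 -> B
110 -> C
110 -> C
10 -> B


Result: BBBCCB


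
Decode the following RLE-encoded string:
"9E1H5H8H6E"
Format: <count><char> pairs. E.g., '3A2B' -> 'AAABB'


Expanding each <count><char> pair:
  9E -> 'EEEEEEEEE'
  1H -> 'H'
  5H -> 'HHHHH'
  8H -> 'HHHHHHHH'
  6E -> 'EEEEEE'

Decoded = EEEEEEEEEHHHHHHHHHHHHHHEEEEEE


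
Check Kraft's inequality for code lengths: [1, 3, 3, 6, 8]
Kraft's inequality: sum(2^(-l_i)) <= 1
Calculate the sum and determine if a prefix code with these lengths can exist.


Sum = 2^(-1) + 2^(-3) + 2^(-3) + 2^(-6) + 2^(-8)
    = 0.5 + 0.125 + 0.125 + 0.015625 + 0.00390625
    = 197/256 = 0.76953125
Since 0.76953125 <= 1, Kraft's inequality IS satisfied.
A prefix code with these lengths CAN exist.

Kraft sum = 0.76953125. Satisfied.


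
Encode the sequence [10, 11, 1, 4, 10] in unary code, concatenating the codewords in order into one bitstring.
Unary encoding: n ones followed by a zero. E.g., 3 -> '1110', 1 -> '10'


Encode each number as n ones followed by a terminating 0:
  10 -> 11111111110 (11 bits)
  11 -> 111111111110 (12 bits)
  1 -> 10 (2 bits)
  4 -> 11110 (5 bits)
  10 -> 11111111110 (11 bits)
Total length = 11 + 12 + 2 + 5 + 11 = 41 bits.

Unary([10, 11, 1, 4, 10]) = 11111111110111111111110101111011111111110 (41 bits)


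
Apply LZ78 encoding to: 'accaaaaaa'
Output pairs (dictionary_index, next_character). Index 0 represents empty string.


LZ78 encoding steps:
Dictionary: {0: ''}
Step 1: w='' (idx 0), next='a' -> output (0, 'a'), add 'a' as idx 1
Step 2: w='' (idx 0), next='c' -> output (0, 'c'), add 'c' as idx 2
Step 3: w='c' (idx 2), next='a' -> output (2, 'a'), add 'ca' as idx 3
Step 4: w='a' (idx 1), next='a' -> output (1, 'a'), add 'aa' as idx 4
Step 5: w='aa' (idx 4), next='a' -> output (4, 'a'), add 'aaa' as idx 5


Encoded: [(0, 'a'), (0, 'c'), (2, 'a'), (1, 'a'), (4, 'a')]


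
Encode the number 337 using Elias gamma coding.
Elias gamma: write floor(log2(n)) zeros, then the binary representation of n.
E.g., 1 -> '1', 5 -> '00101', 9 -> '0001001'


num_bits = floor(log2(337)) + 1 = 9
leading_zeros = num_bits - 1 = 8
binary(337) = 101010001

Elias gamma(337) = '00000000' + '101010001' = 00000000101010001 (17 bits)


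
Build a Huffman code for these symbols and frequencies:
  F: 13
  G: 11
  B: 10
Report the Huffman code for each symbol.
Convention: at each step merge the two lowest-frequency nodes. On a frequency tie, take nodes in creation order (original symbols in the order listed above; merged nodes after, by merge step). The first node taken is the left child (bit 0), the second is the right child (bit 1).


Huffman tree construction:
Step 1: Merge B(10) + G(11) = 21
Step 2: Merge F(13) + (B+G)(21) = 34
Read each symbol's code off the tree from the root (left child = 0, right child = 1).

Codes:
  F: 0 (length 1)
  G: 11 (length 2)
  B: 10 (length 2)
Average code length: 55/34 = 1.6176 bits/symbol


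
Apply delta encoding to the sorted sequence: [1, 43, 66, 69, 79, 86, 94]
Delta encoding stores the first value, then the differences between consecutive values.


First value: 1
Deltas:
  43 - 1 = 42
  66 - 43 = 23
  69 - 66 = 3
  79 - 69 = 10
  86 - 79 = 7
  94 - 86 = 8


Delta encoded: [1, 42, 23, 3, 10, 7, 8]


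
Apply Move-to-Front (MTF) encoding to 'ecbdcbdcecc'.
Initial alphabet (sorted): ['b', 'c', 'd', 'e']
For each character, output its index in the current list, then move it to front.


MTF encoding:
'e': index 3 in ['b', 'c', 'd', 'e'] -> ['e', 'b', 'c', 'd']
'c': index 2 in ['e', 'b', 'c', 'd'] -> ['c', 'e', 'b', 'd']
'b': index 2 in ['c', 'e', 'b', 'd'] -> ['b', 'c', 'e', 'd']
'd': index 3 in ['b', 'c', 'e', 'd'] -> ['d', 'b', 'c', 'e']
'c': index 2 in ['d', 'b', 'c', 'e'] -> ['c', 'd', 'b', 'e']
'b': index 2 in ['c', 'd', 'b', 'e'] -> ['b', 'c', 'd', 'e']
'd': index 2 in ['b', 'c', 'd', 'e'] -> ['d', 'b', 'c', 'e']
'c': index 2 in ['d', 'b', 'c', 'e'] -> ['c', 'd', 'b', 'e']
'e': index 3 in ['c', 'd', 'b', 'e'] -> ['e', 'c', 'd', 'b']
'c': index 1 in ['e', 'c', 'd', 'b'] -> ['c', 'e', 'd', 'b']
'c': index 0 in ['c', 'e', 'd', 'b'] -> ['c', 'e', 'd', 'b']


Output: [3, 2, 2, 3, 2, 2, 2, 2, 3, 1, 0]


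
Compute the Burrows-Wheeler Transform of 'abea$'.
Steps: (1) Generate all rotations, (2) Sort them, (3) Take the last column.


Rotations (sorted):
  0: $abea -> last char: a
  1: a$abe -> last char: e
  2: abea$ -> last char: $
  3: bea$a -> last char: a
  4: ea$ab -> last char: b


BWT = ae$ab


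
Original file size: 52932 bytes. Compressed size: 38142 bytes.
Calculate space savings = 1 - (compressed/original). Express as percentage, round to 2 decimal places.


ratio = compressed/original = 38142/52932 = 0.720585
savings = 1 - ratio = 1 - 0.720585 = 0.279415
as a percentage: 0.279415 * 100 = 27.94%

Space savings = 1 - 38142/52932 = 27.94%


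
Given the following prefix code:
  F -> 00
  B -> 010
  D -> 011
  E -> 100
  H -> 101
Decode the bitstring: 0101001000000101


Decoding step by step:
Bits 010 -> B
Bits 100 -> E
Bits 100 -> E
Bits 00 -> F
Bits 00 -> F
Bits 101 -> H


Decoded message: BEEFFH


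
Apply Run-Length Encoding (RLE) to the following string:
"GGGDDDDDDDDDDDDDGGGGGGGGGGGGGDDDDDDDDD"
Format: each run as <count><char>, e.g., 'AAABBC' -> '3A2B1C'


Scanning runs left to right:
  i=0: run of 'G' x 3 -> '3G'
  i=3: run of 'D' x 13 -> '13D'
  i=16: run of 'G' x 13 -> '13G'
  i=29: run of 'D' x 9 -> '9D'

RLE = 3G13D13G9D


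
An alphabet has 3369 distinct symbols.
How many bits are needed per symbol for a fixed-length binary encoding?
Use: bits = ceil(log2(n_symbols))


log2(3369) = 11.7181
Bracket: 2^11 = 2048 < 3369 <= 2^12 = 4096
So ceil(log2(3369)) = 12

bits = ceil(log2(3369)) = ceil(11.7181) = 12 bits


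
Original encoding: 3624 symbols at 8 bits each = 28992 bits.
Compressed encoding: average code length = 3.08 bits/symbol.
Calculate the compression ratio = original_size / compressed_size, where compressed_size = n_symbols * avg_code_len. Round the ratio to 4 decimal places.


original_size = n_symbols * orig_bits = 3624 * 8 = 28992 bits
compressed_size = n_symbols * avg_code_len = 3624 * 3.08 = 11161.92 bits
ratio = original_size / compressed_size = 28992 / 11161.92 = 2.5974

Compression ratio = 2.5974


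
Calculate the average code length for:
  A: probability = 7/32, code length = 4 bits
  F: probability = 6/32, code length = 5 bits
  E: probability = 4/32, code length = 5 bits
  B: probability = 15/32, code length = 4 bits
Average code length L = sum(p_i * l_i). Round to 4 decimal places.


Weighted contributions p_i * l_i:
  A: (7/32) * 4 = 28/32
  F: (6/32) * 5 = 30/32
  E: (4/32) * 5 = 20/32
  B: (15/32) * 4 = 60/32
Sum = (28 + 30 + 20 + 60)/32 = 138/32

L = 138/32 = 4.3125 bits/symbol


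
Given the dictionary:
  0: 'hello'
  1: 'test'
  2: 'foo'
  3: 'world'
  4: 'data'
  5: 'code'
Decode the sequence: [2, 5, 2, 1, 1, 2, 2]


Look up each index in the dictionary:
  2 -> 'foo'
  5 -> 'code'
  2 -> 'foo'
  1 -> 'test'
  1 -> 'test'
  2 -> 'foo'
  2 -> 'foo'

Decoded: "foo code foo test test foo foo"


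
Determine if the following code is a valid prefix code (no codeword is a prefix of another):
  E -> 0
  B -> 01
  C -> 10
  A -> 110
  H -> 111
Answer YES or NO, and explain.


Checking each pair (does one codeword prefix another?):
  E='0' vs B='01': prefix -- VIOLATION

NO -- this is NOT a valid prefix code. E (0) is a prefix of B (01).


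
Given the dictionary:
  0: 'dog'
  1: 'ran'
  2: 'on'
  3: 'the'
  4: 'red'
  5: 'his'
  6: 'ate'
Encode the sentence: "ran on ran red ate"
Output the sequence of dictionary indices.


Look up each word in the dictionary:
  'ran' -> 1
  'on' -> 2
  'ran' -> 1
  'red' -> 4
  'ate' -> 6

Encoded: [1, 2, 1, 4, 6]


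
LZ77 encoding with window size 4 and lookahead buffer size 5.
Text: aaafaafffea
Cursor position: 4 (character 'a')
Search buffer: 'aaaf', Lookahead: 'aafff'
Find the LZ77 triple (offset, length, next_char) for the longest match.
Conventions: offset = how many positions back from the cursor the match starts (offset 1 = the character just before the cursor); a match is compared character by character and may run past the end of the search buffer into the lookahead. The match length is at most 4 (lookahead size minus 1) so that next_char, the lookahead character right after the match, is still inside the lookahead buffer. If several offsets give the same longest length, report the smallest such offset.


Try each offset into the search buffer:
  offset=1 (pos 3, char 'f'): match length 0
  offset=2 (pos 2, char 'a'): match length 1
  offset=3 (pos 1, char 'a'): match length 3
  offset=4 (pos 0, char 'a'): match length 2
Longest match has length 3 at offset 3.
next_char = character at position 4 + 3 = 7 -> 'f'

Best match: offset=3, length=3 (matching 'aaf' starting at position 1)
LZ77 triple: (3, 3, 'f')


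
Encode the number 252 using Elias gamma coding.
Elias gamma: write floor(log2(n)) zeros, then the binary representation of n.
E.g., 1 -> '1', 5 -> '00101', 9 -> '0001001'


num_bits = floor(log2(252)) + 1 = 8
leading_zeros = num_bits - 1 = 7
binary(252) = 11111100

Elias gamma(252) = '0000000' + '11111100' = 000000011111100 (15 bits)


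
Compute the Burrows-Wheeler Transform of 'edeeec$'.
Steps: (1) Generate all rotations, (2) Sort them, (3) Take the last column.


Rotations (sorted):
  0: $edeeec -> last char: c
  1: c$edeee -> last char: e
  2: deeec$e -> last char: e
  3: ec$edee -> last char: e
  4: edeeec$ -> last char: $
  5: eec$ede -> last char: e
  6: eeec$ed -> last char: d


BWT = ceee$ed


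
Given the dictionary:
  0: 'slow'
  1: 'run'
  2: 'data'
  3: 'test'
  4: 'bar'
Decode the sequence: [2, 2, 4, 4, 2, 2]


Look up each index in the dictionary:
  2 -> 'data'
  2 -> 'data'
  4 -> 'bar'
  4 -> 'bar'
  2 -> 'data'
  2 -> 'data'

Decoded: "data data bar bar data data"


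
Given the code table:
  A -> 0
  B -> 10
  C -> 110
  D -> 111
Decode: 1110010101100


Decoding:
111 -> D
0 -> A
0 -> A
10 -> B
10 -> B
110 -> C
0 -> A


Result: DAABBCA


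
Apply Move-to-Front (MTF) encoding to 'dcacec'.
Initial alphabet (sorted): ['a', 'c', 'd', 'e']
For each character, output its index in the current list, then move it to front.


MTF encoding:
'd': index 2 in ['a', 'c', 'd', 'e'] -> ['d', 'a', 'c', 'e']
'c': index 2 in ['d', 'a', 'c', 'e'] -> ['c', 'd', 'a', 'e']
'a': index 2 in ['c', 'd', 'a', 'e'] -> ['a', 'c', 'd', 'e']
'c': index 1 in ['a', 'c', 'd', 'e'] -> ['c', 'a', 'd', 'e']
'e': index 3 in ['c', 'a', 'd', 'e'] -> ['e', 'c', 'a', 'd']
'c': index 1 in ['e', 'c', 'a', 'd'] -> ['c', 'e', 'a', 'd']


Output: [2, 2, 2, 1, 3, 1]


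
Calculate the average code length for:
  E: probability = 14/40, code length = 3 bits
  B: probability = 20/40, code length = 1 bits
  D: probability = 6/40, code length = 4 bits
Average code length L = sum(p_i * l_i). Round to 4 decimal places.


Weighted contributions p_i * l_i:
  E: (14/40) * 3 = 42/40
  B: (20/40) * 1 = 20/40
  D: (6/40) * 4 = 24/40
Sum = (42 + 20 + 24)/40 = 86/40

L = 86/40 = 2.1500 bits/symbol


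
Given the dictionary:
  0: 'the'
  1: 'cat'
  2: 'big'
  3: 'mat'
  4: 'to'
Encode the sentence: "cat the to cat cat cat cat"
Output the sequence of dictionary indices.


Look up each word in the dictionary:
  'cat' -> 1
  'the' -> 0
  'to' -> 4
  'cat' -> 1
  'cat' -> 1
  'cat' -> 1
  'cat' -> 1

Encoded: [1, 0, 4, 1, 1, 1, 1]


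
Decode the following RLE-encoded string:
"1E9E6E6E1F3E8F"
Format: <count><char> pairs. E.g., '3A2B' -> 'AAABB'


Expanding each <count><char> pair:
  1E -> 'E'
  9E -> 'EEEEEEEEE'
  6E -> 'EEEEEE'
  6E -> 'EEEEEE'
  1F -> 'F'
  3E -> 'EEE'
  8F -> 'FFFFFFFF'

Decoded = EEEEEEEEEEEEEEEEEEEEEEFEEEFFFFFFFF


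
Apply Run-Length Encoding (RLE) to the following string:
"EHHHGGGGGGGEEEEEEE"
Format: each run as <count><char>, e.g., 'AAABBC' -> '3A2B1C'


Scanning runs left to right:
  i=0: run of 'E' x 1 -> '1E'
  i=1: run of 'H' x 3 -> '3H'
  i=4: run of 'G' x 7 -> '7G'
  i=11: run of 'E' x 7 -> '7E'

RLE = 1E3H7G7E


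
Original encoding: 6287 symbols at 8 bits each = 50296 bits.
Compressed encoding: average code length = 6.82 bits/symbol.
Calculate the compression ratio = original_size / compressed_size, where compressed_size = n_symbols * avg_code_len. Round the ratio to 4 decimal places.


original_size = n_symbols * orig_bits = 6287 * 8 = 50296 bits
compressed_size = n_symbols * avg_code_len = 6287 * 6.82 = 42877.34 bits
ratio = original_size / compressed_size = 50296 / 42877.34 = 1.173

Compression ratio = 1.173


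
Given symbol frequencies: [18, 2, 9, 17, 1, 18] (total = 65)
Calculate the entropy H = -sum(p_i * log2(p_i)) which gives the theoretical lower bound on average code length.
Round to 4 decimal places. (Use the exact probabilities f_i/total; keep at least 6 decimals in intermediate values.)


Per-symbol terms -p_i * log2(p_i) with p_i = f_i/65:
  p = 18/65 = 0.276923: log2(p) = -1.852443, -p*log2(p) = 0.512984
  p = 2/65 = 0.030769: log2(p) = -5.022368, -p*log2(p) = 0.154534
  p = 9/65 = 0.138462: log2(p) = -2.852443, -p*log2(p) = 0.394954
  p = 17/65 = 0.261538: log2(p) = -1.934905, -p*log2(p) = 0.506052
  p = 1/65 = 0.015385: log2(p) = -6.022368, -p*log2(p) = 0.092652
  p = 18/65 = 0.276923: log2(p) = -1.852443, -p*log2(p) = 0.512984
H = 0.512984 + 0.154534 + 0.394954 + 0.506052 + 0.092652 + 0.512984 = 2.174160

H = 2.1742 bits/symbol


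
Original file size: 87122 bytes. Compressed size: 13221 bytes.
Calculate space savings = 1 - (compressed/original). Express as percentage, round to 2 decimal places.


ratio = compressed/original = 13221/87122 = 0.151753
savings = 1 - ratio = 1 - 0.151753 = 0.848247
as a percentage: 0.848247 * 100 = 84.82%

Space savings = 1 - 13221/87122 = 84.82%


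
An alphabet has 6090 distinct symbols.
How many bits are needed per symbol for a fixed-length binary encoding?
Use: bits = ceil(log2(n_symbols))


log2(6090) = 12.5722
Bracket: 2^12 = 4096 < 6090 <= 2^13 = 8192
So ceil(log2(6090)) = 13

bits = ceil(log2(6090)) = ceil(12.5722) = 13 bits


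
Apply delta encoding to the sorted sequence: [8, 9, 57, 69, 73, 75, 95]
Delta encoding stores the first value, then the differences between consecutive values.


First value: 8
Deltas:
  9 - 8 = 1
  57 - 9 = 48
  69 - 57 = 12
  73 - 69 = 4
  75 - 73 = 2
  95 - 75 = 20


Delta encoded: [8, 1, 48, 12, 4, 2, 20]


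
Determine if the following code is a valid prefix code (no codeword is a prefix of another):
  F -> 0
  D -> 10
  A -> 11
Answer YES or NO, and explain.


Checking each pair (does one codeword prefix another?):
  F='0' vs D='10': no prefix
  F='0' vs A='11': no prefix
  D='10' vs F='0': no prefix
  D='10' vs A='11': no prefix
  A='11' vs F='0': no prefix
  A='11' vs D='10': no prefix
No violation found over all pairs.

YES -- this is a valid prefix code. No codeword is a prefix of any other codeword.


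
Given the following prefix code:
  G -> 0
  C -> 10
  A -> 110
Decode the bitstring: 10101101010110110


Decoding step by step:
Bits 10 -> C
Bits 10 -> C
Bits 110 -> A
Bits 10 -> C
Bits 10 -> C
Bits 110 -> A
Bits 110 -> A


Decoded message: CCACCAA


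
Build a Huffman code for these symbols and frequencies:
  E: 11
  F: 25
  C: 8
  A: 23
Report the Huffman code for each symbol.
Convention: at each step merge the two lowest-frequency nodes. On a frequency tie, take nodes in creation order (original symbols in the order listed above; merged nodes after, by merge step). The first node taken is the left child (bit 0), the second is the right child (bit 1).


Huffman tree construction:
Step 1: Merge C(8) + E(11) = 19
Step 2: Merge (C+E)(19) + A(23) = 42
Step 3: Merge F(25) + ((C+E)+A)(42) = 67
Read each symbol's code off the tree from the root (left child = 0, right child = 1).

Codes:
  E: 101 (length 3)
  F: 0 (length 1)
  C: 100 (length 3)
  A: 11 (length 2)
Average code length: 128/67 = 1.9104 bits/symbol


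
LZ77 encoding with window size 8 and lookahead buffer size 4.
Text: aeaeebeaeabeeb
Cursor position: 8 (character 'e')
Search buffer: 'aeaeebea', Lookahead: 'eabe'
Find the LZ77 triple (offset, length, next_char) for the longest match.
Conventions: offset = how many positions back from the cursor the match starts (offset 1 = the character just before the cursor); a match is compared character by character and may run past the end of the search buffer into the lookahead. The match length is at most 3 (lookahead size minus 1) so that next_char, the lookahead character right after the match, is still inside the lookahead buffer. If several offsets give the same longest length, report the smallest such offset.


Try each offset into the search buffer:
  offset=1 (pos 7, char 'a'): match length 0
  offset=2 (pos 6, char 'e'): match length 2
  offset=3 (pos 5, char 'b'): match length 0
  offset=4 (pos 4, char 'e'): match length 1
  offset=5 (pos 3, char 'e'): match length 1
  offset=6 (pos 2, char 'a'): match length 0
  offset=7 (pos 1, char 'e'): match length 2
  offset=8 (pos 0, char 'a'): match length 0
Longest match has length 2, found at offsets 2, 7; take the smallest, offset 2.
next_char = character at position 8 + 2 = 10 -> 'b'

Best match: offset=2, length=2 (matching 'ea' starting at position 6)
LZ77 triple: (2, 2, 'b')


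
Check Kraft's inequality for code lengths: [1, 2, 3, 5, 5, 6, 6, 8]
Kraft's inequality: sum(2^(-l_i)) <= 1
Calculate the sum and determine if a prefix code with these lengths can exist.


Sum = 2^(-1) + 2^(-2) + 2^(-3) + 2^(-5) + 2^(-5) + 2^(-6) + 2^(-6) + 2^(-8)
    = 0.5 + 0.25 + 0.125 + 0.03125 + 0.03125 + 0.015625 + 0.015625 + 0.00390625
    = 249/256 = 0.97265625
Since 0.97265625 <= 1, Kraft's inequality IS satisfied.
A prefix code with these lengths CAN exist.

Kraft sum = 0.97265625. Satisfied.


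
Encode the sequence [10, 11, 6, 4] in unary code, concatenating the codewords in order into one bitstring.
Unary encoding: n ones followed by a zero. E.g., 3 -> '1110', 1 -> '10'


Encode each number as n ones followed by a terminating 0:
  10 -> 11111111110 (11 bits)
  11 -> 111111111110 (12 bits)
  6 -> 1111110 (7 bits)
  4 -> 11110 (5 bits)
Total length = 11 + 12 + 7 + 5 = 35 bits.

Unary([10, 11, 6, 4]) = 11111111110111111111110111111011110 (35 bits)


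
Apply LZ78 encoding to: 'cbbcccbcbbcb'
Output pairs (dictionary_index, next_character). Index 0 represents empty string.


LZ78 encoding steps:
Dictionary: {0: ''}
Step 1: w='' (idx 0), next='c' -> output (0, 'c'), add 'c' as idx 1
Step 2: w='' (idx 0), next='b' -> output (0, 'b'), add 'b' as idx 2
Step 3: w='b' (idx 2), next='c' -> output (2, 'c'), add 'bc' as idx 3
Step 4: w='c' (idx 1), next='c' -> output (1, 'c'), add 'cc' as idx 4
Step 5: w='bc' (idx 3), next='b' -> output (3, 'b'), add 'bcb' as idx 5
Step 6: w='bcb' (idx 5), end of input -> output (5, '')


Encoded: [(0, 'c'), (0, 'b'), (2, 'c'), (1, 'c'), (3, 'b'), (5, '')]


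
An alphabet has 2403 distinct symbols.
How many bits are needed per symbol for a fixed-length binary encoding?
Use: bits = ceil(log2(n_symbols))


log2(2403) = 11.2306
Bracket: 2^11 = 2048 < 2403 <= 2^12 = 4096
So ceil(log2(2403)) = 12

bits = ceil(log2(2403)) = ceil(11.2306) = 12 bits


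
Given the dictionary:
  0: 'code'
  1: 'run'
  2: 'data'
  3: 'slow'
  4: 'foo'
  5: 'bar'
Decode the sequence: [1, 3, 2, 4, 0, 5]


Look up each index in the dictionary:
  1 -> 'run'
  3 -> 'slow'
  2 -> 'data'
  4 -> 'foo'
  0 -> 'code'
  5 -> 'bar'

Decoded: "run slow data foo code bar"


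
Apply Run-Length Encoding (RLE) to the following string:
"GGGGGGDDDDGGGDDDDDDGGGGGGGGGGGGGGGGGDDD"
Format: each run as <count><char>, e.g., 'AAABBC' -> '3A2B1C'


Scanning runs left to right:
  i=0: run of 'G' x 6 -> '6G'
  i=6: run of 'D' x 4 -> '4D'
  i=10: run of 'G' x 3 -> '3G'
  i=13: run of 'D' x 6 -> '6D'
  i=19: run of 'G' x 17 -> '17G'
  i=36: run of 'D' x 3 -> '3D'

RLE = 6G4D3G6D17G3D


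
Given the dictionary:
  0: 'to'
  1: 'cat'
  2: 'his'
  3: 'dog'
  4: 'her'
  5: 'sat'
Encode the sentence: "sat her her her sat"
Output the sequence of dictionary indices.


Look up each word in the dictionary:
  'sat' -> 5
  'her' -> 4
  'her' -> 4
  'her' -> 4
  'sat' -> 5

Encoded: [5, 4, 4, 4, 5]


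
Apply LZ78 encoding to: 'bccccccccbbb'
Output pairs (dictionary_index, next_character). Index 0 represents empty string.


LZ78 encoding steps:
Dictionary: {0: ''}
Step 1: w='' (idx 0), next='b' -> output (0, 'b'), add 'b' as idx 1
Step 2: w='' (idx 0), next='c' -> output (0, 'c'), add 'c' as idx 2
Step 3: w='c' (idx 2), next='c' -> output (2, 'c'), add 'cc' as idx 3
Step 4: w='cc' (idx 3), next='c' -> output (3, 'c'), add 'ccc' as idx 4
Step 5: w='cc' (idx 3), next='b' -> output (3, 'b'), add 'ccb' as idx 5
Step 6: w='b' (idx 1), next='b' -> output (1, 'b'), add 'bb' as idx 6


Encoded: [(0, 'b'), (0, 'c'), (2, 'c'), (3, 'c'), (3, 'b'), (1, 'b')]
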